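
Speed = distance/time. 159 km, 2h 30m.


Distance: 159 km
Time: 2h 30m = 150 min = 150/60 = 5/2 hours
Speed = 159 ÷ (5/2) = 159 × 2 / 5 = 318/5 = 63.6 km/h

63.6 km/h


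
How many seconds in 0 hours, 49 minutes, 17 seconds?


2957 seconds

Hours: 0 × 3600 = 0
Minutes: 49 × 60 = 2940
Seconds: 17
Total = 0 + 2940 + 17 = 2957


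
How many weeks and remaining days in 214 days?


Weeks: 214 ÷ 7 = 30 remainder 4

30 weeks 4 days


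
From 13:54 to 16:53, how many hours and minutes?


2h 59m

End time in minutes: 16×60 + 53 = 1013
Start time in minutes: 13×60 + 54 = 834
Difference = 1013 - 834 = 179 minutes
= 2 hours 59 minutes


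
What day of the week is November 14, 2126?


Thursday

Zeller's congruence:
q=14, m=11, k=26, j=21
h = (14 + ⌊13×12/5⌋ + 26 + ⌊26/4⌋ + ⌊21/4⌋ - 2×21) mod 7
= (14 + 31 + 26 + 6 + 5 - 42) mod 7
= 40 mod 7 = 5
h=5 → Thursday


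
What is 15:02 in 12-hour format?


3:02 PM

Hour: 15
15 - 12 = 3 → PM


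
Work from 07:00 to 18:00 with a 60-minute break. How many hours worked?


Total time = (18×60+0) - (7×60+0)
= 1080 - 420 = 660 min
Minus break: 660 - 60 = 600 min
= 10h 0m

10h 0m (600 minutes)


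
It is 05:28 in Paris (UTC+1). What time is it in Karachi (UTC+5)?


Time difference = UTC+5 - UTC+1 = +4 hours
New hour = (5 + 4) mod 24
= 9 mod 24 = 9
Minutes unchanged → 09:28

09:28


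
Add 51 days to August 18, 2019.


October 8, 2019

Start: August 18, 2019
Add 51 days
August 18 → September 1: 31 - 18 + 1 = 14 days (51 - 14 = 37 left)
September 1 → October 1: 30 - 1 + 1 = 30 days (37 - 30 = 7 left)
October 1 + 7 = October 8, 2019


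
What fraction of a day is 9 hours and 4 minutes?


Total minutes: 9×60 + 4 = 544
Day = 24×60 = 1440 minutes
Fraction = 544/1440 ≈ 0.3778
As a percentage: 544/1440 × 100 ≈ 37.78%

0.3778 (37.78%)


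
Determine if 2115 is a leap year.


Rules: divisible by 4 AND (not by 100 OR by 400)
2115 ÷ 4 = 528 remainder 3 → not divisible by 4
Not divisible by 4 → not a leap year

No


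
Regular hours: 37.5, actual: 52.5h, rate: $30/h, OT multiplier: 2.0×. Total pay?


$2025.00

Regular: 37.5h × $30 = $1125.00
Overtime: 52.5 - 37.5 = 15.0h
OT pay: 15.0h × $30 × 2.0 = $900.00
Total = $1125.00 + $900.00 = $2025.00


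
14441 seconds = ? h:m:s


4h 0m 41s

Hours: 14441 ÷ 3600 = 4 remainder 41
Minutes: 41 ÷ 60 = 0 remainder 41
Seconds: 41


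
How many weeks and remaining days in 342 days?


Weeks: 342 ÷ 7 = 48 remainder 6

48 weeks 6 days


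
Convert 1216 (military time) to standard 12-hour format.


Hour: 12
12 → 12 PM (noon)

12:16 PM


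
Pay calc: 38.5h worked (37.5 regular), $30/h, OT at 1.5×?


Regular: 37.5h × $30 = $1125.00
Overtime: 38.5 - 37.5 = 1.0h
OT pay: 1.0h × $30 × 1.5 = $45.00
Total = $1125.00 + $45.00 = $1170.00

$1170.00


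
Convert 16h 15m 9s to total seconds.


Hours: 16 × 3600 = 57600
Minutes: 15 × 60 = 900
Seconds: 9
Total = 57600 + 900 + 9 = 58509

58509 seconds


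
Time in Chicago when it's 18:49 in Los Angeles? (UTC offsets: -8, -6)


20:49

Time difference = UTC-6 - UTC-8 = +2 hours
New hour = (18 + 2) mod 24
= 20 mod 24 = 20
Minutes unchanged → 20:49


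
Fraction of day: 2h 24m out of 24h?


Total minutes: 2×60 + 24 = 144
Day = 24×60 = 1440 minutes
Fraction = 144/1440 = 0.1000
As a percentage: 144/1440 × 100 = 10.00%

0.1000 (10.00%)


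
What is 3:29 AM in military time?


Input: 3:29 AM
AM hour stays: 3

03:29


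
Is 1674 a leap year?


No

Rules: divisible by 4 AND (not by 100 OR by 400)
1674 ÷ 4 = 418 remainder 2 → not divisible by 4
Not divisible by 4 → not a leap year


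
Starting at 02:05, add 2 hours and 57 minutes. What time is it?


05:02

Start: 125 minutes from midnight
Add: 177 minutes
Total: 302 minutes
Hours: 302 ÷ 60 = 5 remainder 2


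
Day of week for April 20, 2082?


Zeller's congruence:
q=20, m=4, k=82, j=20
h = (20 + ⌊13×5/5⌋ + 82 + ⌊82/4⌋ + ⌊20/4⌋ - 2×20) mod 7
= (20 + 13 + 82 + 20 + 5 - 40) mod 7
= 100 mod 7 = 2
h=2 → Monday

Monday


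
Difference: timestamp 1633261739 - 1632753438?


508301 seconds (141.2 hours / 5.88 days)

Difference = 1633261739 - 1632753438 = 508301 seconds
In hours: 508301 / 3600 ≈ 141.2
In days: 508301 / 86400 ≈ 5.88


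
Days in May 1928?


Month: May (month 5)
May has 31 days

31 days


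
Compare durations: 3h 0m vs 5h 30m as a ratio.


Duration 1: 180 minutes
Duration 2: 330 minutes
Ratio = 180:330
GCD = 30
Simplified = 6:11
As a decimal: 6/11 ≈ 0.55

6:11 (0.55)


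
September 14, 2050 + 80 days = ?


Start: September 14, 2050
Add 80 days
September 14 → October 1: 30 - 14 + 1 = 17 days (80 - 17 = 63 left)
October 1 → November 1: 31 - 1 + 1 = 31 days (63 - 31 = 32 left)
November 1 → December 1: 30 - 1 + 1 = 30 days (32 - 30 = 2 left)
December 1 + 2 = December 3, 2050

December 3, 2050


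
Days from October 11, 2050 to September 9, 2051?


333 days

From October 11, 2050 to September 9, 2051
Rest of October 2050: 31 - 11 = 20
Full months: November 30, December 31, January 31, February 2051 28, March 31, April 30, May 31, June 30, July 31, August 31
Days into September 2051: 9
Total = 20 + 30 + 31 + 31 + 28 + 31 + 30 + 31 + 30 + 31 + 31 + 9 = 333 days


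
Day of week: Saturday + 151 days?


Wednesday

Start: Saturday (index 5)
(5 + 151) mod 7
= 156 mod 7
= 2
Index 2 → Wednesday


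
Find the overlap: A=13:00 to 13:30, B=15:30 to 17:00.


0 minutes

Meeting A: 780-810 (in minutes from midnight)
Meeting B: 930-1020
Overlap start = max(780, 930) = 930
Overlap end = min(810, 1020) = 810
Overlap = max(0, 810 - 930) = 0 min


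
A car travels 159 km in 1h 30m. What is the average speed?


106.0 km/h

Distance: 159 km
Time: 1h 30m = 90 min = 90/60 = 3/2 hours
Speed = 159 ÷ (3/2) = 159 × 2 / 3 = 318/3 = 106.0 km/h


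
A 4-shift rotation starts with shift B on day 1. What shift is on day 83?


Shift D

Shifts: A, B, C, D
Start: B (index 1)
Day 83: (1 + 83 - 1) mod 4
= 83 mod 4
= 3
Index 3 → shift D


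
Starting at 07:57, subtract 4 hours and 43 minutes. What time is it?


03:14

Start: 477 minutes from midnight
Subtract: 283 minutes
Remaining: 477 - 283 = 194
Hours: 3, Minutes: 14


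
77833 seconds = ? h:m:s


21h 37m 13s

Hours: 77833 ÷ 3600 = 21 remainder 2233
Minutes: 2233 ÷ 60 = 37 remainder 13
Seconds: 13


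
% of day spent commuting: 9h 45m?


Time: 585 minutes
Day: 1440 minutes
Percentage = (585/1440) × 100 ≈ 40.6%

40.6%


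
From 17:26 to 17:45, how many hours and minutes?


0h 19m

End time in minutes: 17×60 + 45 = 1065
Start time in minutes: 17×60 + 26 = 1046
Difference = 1065 - 1046 = 19 minutes
= 0 hours 19 minutes


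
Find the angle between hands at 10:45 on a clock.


52.5°

Hour hand = 10×30 + 45×0.5 = 322.5°
Minute hand = 45×6 = 270°
Difference = |322.5 - 270| = 52.5°


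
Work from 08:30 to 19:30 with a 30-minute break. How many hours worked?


Total time = (19×60+30) - (8×60+30)
= 1170 - 510 = 660 min
Minus break: 660 - 30 = 630 min
= 10h 30m

10h 30m (630 minutes)


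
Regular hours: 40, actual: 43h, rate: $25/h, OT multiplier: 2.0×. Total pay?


Regular: 40h × $25 = $1000.00
Overtime: 43 - 40 = 3h
OT pay: 3h × $25 × 2.0 = $150.00
Total = $1000.00 + $150.00 = $1150.00

$1150.00


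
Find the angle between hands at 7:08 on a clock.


Hour hand = 7×30 + 8×0.5 = 214.0°
Minute hand = 8×6 = 48°
Difference = |214.0 - 48| = 166.0°

166.0°


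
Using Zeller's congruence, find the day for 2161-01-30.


Friday

Zeller's congruence:
q=30, m=13, k=60, j=21
h = (30 + ⌊13×14/5⌋ + 60 + ⌊60/4⌋ + ⌊21/4⌋ - 2×21) mod 7
= (30 + 36 + 60 + 15 + 5 - 42) mod 7
= 104 mod 7 = 6
h=6 → Friday


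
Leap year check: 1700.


No

Rules: divisible by 4 AND (not by 100 OR by 400)
1700 ÷ 4 = 425 exactly → divisible by 4
1700 ÷ 100 = 17 exactly → divisible by 100
1700 ÷ 400 = 4 remainder 100 → not divisible by 400
Divisible by 100 but not by 400 → not a leap year


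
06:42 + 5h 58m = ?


12:40

Start: 402 minutes from midnight
Add: 358 minutes
Total: 760 minutes
Hours: 760 ÷ 60 = 12 remainder 40


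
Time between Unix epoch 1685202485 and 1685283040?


Difference = 1685283040 - 1685202485 = 80555 seconds
In hours: 80555 / 3600 ≈ 22.4
In days: 80555 / 86400 ≈ 0.93

80555 seconds (22.4 hours / 0.93 days)


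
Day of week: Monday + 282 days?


Start: Monday (index 0)
(0 + 282) mod 7
= 282 mod 7
= 2
Index 2 → Wednesday

Wednesday


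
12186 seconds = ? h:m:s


Hours: 12186 ÷ 3600 = 3 remainder 1386
Minutes: 1386 ÷ 60 = 23 remainder 6
Seconds: 6

3h 23m 6s


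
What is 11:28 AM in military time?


Input: 11:28 AM
AM hour stays: 11

11:28


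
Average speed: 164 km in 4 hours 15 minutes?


38.6 km/h

Distance: 164 km
Time: 4h 15m = 255 min = 255/60 = 17/4 hours
Speed = 164 ÷ (17/4) = 164 × 4 / 17 = 656/17 ≈ 38.6 km/h


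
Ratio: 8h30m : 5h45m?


Duration 1: 510 minutes
Duration 2: 345 minutes
Ratio = 510:345
GCD = 15
Simplified = 34:23
As a decimal: 34/23 ≈ 1.48

34:23 (1.48)


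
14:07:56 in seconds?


50876 seconds

Hours: 14 × 3600 = 50400
Minutes: 7 × 60 = 420
Seconds: 56
Total = 50400 + 420 + 56 = 50876


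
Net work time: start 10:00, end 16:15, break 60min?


5h 15m (315 minutes)

Total time = (16×60+15) - (10×60+0)
= 975 - 600 = 375 min
Minus break: 375 - 60 = 315 min
= 5h 15m


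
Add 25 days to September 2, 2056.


September 27, 2056

Start: September 2, 2056
Add 25 days
September 2 + 25 = September 27, 2056


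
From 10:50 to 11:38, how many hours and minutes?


End time in minutes: 11×60 + 38 = 698
Start time in minutes: 10×60 + 50 = 650
Difference = 698 - 650 = 48 minutes
= 0 hours 48 minutes

0h 48m


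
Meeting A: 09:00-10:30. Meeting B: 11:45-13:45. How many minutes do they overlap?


Meeting A: 540-630 (in minutes from midnight)
Meeting B: 705-825
Overlap start = max(540, 705) = 705
Overlap end = min(630, 825) = 630
Overlap = max(0, 630 - 705) = 0 min

0 minutes


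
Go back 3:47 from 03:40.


23:53

Start: 220 minutes from midnight
Subtract: 227 minutes
Remaining: 220 - 227 = -7
Negative → add 24×60 = 1433
Hours: 23, Minutes: 53


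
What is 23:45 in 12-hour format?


Hour: 23
23 - 12 = 11 → PM

11:45 PM


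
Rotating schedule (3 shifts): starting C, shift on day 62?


Shifts: A, B, C
Start: C (index 2)
Day 62: (2 + 62 - 1) mod 3
= 63 mod 3
= 0
Index 0 → shift A

Shift A


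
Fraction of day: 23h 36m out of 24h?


Total minutes: 23×60 + 36 = 1416
Day = 24×60 = 1440 minutes
Fraction = 1416/1440 ≈ 0.9833
As a percentage: 1416/1440 × 100 ≈ 98.33%

0.9833 (98.33%)


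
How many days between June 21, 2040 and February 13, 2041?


237 days

From June 21, 2040 to February 13, 2041
Rest of June 2040: 30 - 21 = 9
Full months: July 31, August 31, September 30, October 31, November 30, December 31, January 31
Days into February 2041: 13
Total = 9 + 31 + 31 + 30 + 31 + 30 + 31 + 31 + 13 = 237 days


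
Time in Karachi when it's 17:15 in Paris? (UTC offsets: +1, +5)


21:15

Time difference = UTC+5 - UTC+1 = +4 hours
New hour = (17 + 4) mod 24
= 21 mod 24 = 21
Minutes unchanged → 21:15


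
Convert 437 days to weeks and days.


Weeks: 437 ÷ 7 = 62 remainder 3

62 weeks 3 days


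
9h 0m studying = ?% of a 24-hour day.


Time: 540 minutes
Day: 1440 minutes
Percentage = (540/1440) × 100 = 37.5%

37.5%


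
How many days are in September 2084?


30 days

Month: September (month 9)
September has 30 days


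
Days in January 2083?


31 days

Month: January (month 1)
January has 31 days


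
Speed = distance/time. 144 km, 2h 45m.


Distance: 144 km
Time: 2h 45m = 165 min = 165/60 = 11/4 hours
Speed = 144 ÷ (11/4) = 144 × 4 / 11 = 576/11 ≈ 52.4 km/h

52.4 km/h


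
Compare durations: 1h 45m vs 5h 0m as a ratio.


7:20 (0.35)

Duration 1: 105 minutes
Duration 2: 300 minutes
Ratio = 105:300
GCD = 15
Simplified = 7:20
As a decimal: 7/20 = 0.35


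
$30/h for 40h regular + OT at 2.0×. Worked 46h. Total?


Regular: 40h × $30 = $1200.00
Overtime: 46 - 40 = 6h
OT pay: 6h × $30 × 2.0 = $360.00
Total = $1200.00 + $360.00 = $1560.00

$1560.00


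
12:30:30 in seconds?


Hours: 12 × 3600 = 43200
Minutes: 30 × 60 = 1800
Seconds: 30
Total = 43200 + 1800 + 30 = 45030

45030 seconds


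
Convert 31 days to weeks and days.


4 weeks 3 days

Weeks: 31 ÷ 7 = 4 remainder 3


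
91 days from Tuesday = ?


Start: Tuesday (index 1)
(1 + 91) mod 7
= 92 mod 7
= 1
Index 1 → Tuesday

Tuesday


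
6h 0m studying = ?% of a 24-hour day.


25.0%

Time: 360 minutes
Day: 1440 minutes
Percentage = (360/1440) × 100 = 25.0%


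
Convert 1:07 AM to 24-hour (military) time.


01:07

Input: 1:07 AM
AM hour stays: 1


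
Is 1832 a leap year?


Yes

Rules: divisible by 4 AND (not by 100 OR by 400)
1832 ÷ 4 = 458 exactly → divisible by 4
1832 ÷ 100 = 18 remainder 32 → not divisible by 100
Divisible by 4 but not by 100 → leap year


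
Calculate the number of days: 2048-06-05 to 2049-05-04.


From June 5, 2048 to May 4, 2049
Rest of June 2048: 30 - 5 = 25
Full months: July 31, August 31, September 30, October 31, November 30, December 31, January 31, February 2049 28, March 31, April 30
Days into May 2049: 4
Total = 25 + 31 + 31 + 30 + 31 + 30 + 31 + 31 + 28 + 31 + 30 + 4 = 333 days

333 days


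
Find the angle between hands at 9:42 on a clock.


39.0°

Hour hand = 9×30 + 42×0.5 = 291.0°
Minute hand = 42×6 = 252°
Difference = |291.0 - 252| = 39.0°


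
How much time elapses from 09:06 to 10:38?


1h 32m

End time in minutes: 10×60 + 38 = 638
Start time in minutes: 9×60 + 6 = 546
Difference = 638 - 546 = 92 minutes
= 1 hours 32 minutes


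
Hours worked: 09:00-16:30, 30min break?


7h 0m (420 minutes)

Total time = (16×60+30) - (9×60+0)
= 990 - 540 = 450 min
Minus break: 450 - 30 = 420 min
= 7h 0m


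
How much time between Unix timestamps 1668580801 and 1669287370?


Difference = 1669287370 - 1668580801 = 706569 seconds
In hours: 706569 / 3600 ≈ 196.3
In days: 706569 / 86400 ≈ 8.18

706569 seconds (196.3 hours / 8.18 days)


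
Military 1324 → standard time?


1:24 PM

Hour: 13
13 - 12 = 1 → PM


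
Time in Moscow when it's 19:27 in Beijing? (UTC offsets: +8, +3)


14:27

Time difference = UTC+3 - UTC+8 = -5 hours
New hour = (19 -5) mod 24
= 14 mod 24 = 14
Minutes unchanged → 14:27


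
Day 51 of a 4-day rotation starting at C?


Shifts: A, B, C, D
Start: C (index 2)
Day 51: (2 + 51 - 1) mod 4
= 52 mod 4
= 0
Index 0 → shift A

Shift A


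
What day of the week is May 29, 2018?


Zeller's congruence:
q=29, m=5, k=18, j=20
h = (29 + ⌊13×6/5⌋ + 18 + ⌊18/4⌋ + ⌊20/4⌋ - 2×20) mod 7
= (29 + 15 + 18 + 4 + 5 - 40) mod 7
= 31 mod 7 = 3
h=3 → Tuesday

Tuesday


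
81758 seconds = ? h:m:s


Hours: 81758 ÷ 3600 = 22 remainder 2558
Minutes: 2558 ÷ 60 = 42 remainder 38
Seconds: 38

22h 42m 38s


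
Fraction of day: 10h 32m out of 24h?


Total minutes: 10×60 + 32 = 632
Day = 24×60 = 1440 minutes
Fraction = 632/1440 ≈ 0.4389
As a percentage: 632/1440 × 100 ≈ 43.89%

0.4389 (43.89%)


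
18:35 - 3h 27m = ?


Start: 1115 minutes from midnight
Subtract: 207 minutes
Remaining: 1115 - 207 = 908
Hours: 15, Minutes: 8

15:08


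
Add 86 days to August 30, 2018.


Start: August 30, 2018
Add 86 days
August 30 → September 1: 31 - 30 + 1 = 2 days (86 - 2 = 84 left)
September 1 → October 1: 30 - 1 + 1 = 30 days (84 - 30 = 54 left)
October 1 → November 1: 31 - 1 + 1 = 31 days (54 - 31 = 23 left)
November 1 + 23 = November 24, 2018

November 24, 2018


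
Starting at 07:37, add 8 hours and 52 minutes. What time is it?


Start: 457 minutes from midnight
Add: 532 minutes
Total: 989 minutes
Hours: 989 ÷ 60 = 16 remainder 29

16:29


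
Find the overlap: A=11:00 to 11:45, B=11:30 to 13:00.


Meeting A: 660-705 (in minutes from midnight)
Meeting B: 690-780
Overlap start = max(660, 690) = 690
Overlap end = min(705, 780) = 705
Overlap = max(0, 705 - 690) = 15 min

15 minutes


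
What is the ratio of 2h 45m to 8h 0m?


11:32 (0.34)

Duration 1: 165 minutes
Duration 2: 480 minutes
Ratio = 165:480
GCD = 15
Simplified = 11:32
As a decimal: 11/32 ≈ 0.34


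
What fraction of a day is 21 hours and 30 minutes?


0.8958 (89.58%)

Total minutes: 21×60 + 30 = 1290
Day = 24×60 = 1440 minutes
Fraction = 1290/1440 ≈ 0.8958
As a percentage: 1290/1440 × 100 ≈ 89.58%


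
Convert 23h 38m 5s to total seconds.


85085 seconds

Hours: 23 × 3600 = 82800
Minutes: 38 × 60 = 2280
Seconds: 5
Total = 82800 + 2280 + 5 = 85085


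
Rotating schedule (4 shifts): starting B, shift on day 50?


Shifts: A, B, C, D
Start: B (index 1)
Day 50: (1 + 50 - 1) mod 4
= 50 mod 4
= 2
Index 2 → shift C

Shift C


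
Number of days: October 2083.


31 days

Month: October (month 10)
October has 31 days


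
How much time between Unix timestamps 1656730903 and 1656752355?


21452 seconds (6.0 hours / 0.25 days)

Difference = 1656752355 - 1656730903 = 21452 seconds
In hours: 21452 / 3600 ≈ 6.0
In days: 21452 / 86400 ≈ 0.25


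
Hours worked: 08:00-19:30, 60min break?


Total time = (19×60+30) - (8×60+0)
= 1170 - 480 = 690 min
Minus break: 690 - 60 = 630 min
= 10h 30m

10h 30m (630 minutes)


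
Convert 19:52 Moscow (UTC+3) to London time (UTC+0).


Time difference = UTC+0 - UTC+3 = -3 hours
New hour = (19 -3) mod 24
= 16 mod 24 = 16
Minutes unchanged → 16:52

16:52


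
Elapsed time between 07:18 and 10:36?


End time in minutes: 10×60 + 36 = 636
Start time in minutes: 7×60 + 18 = 438
Difference = 636 - 438 = 198 minutes
= 3 hours 18 minutes

3h 18m


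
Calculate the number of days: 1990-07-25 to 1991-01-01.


160 days

From July 25, 1990 to January 1, 1991
Rest of July 1990: 31 - 25 = 6
Full months: August 31, September 30, October 31, November 30, December 31
Days into January 1991: 1
Total = 6 + 31 + 30 + 31 + 30 + 31 + 1 = 160 days


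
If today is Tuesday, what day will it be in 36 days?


Wednesday

Start: Tuesday (index 1)
(1 + 36) mod 7
= 37 mod 7
= 2
Index 2 → Wednesday


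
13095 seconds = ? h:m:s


3h 38m 15s

Hours: 13095 ÷ 3600 = 3 remainder 2295
Minutes: 2295 ÷ 60 = 38 remainder 15
Seconds: 15


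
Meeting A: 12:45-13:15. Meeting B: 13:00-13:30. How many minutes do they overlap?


Meeting A: 765-795 (in minutes from midnight)
Meeting B: 780-810
Overlap start = max(765, 780) = 780
Overlap end = min(795, 810) = 795
Overlap = max(0, 795 - 780) = 15 min

15 minutes


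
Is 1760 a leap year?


Yes

Rules: divisible by 4 AND (not by 100 OR by 400)
1760 ÷ 4 = 440 exactly → divisible by 4
1760 ÷ 100 = 17 remainder 60 → not divisible by 100
Divisible by 4 but not by 100 → leap year


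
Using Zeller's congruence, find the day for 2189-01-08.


Thursday

Zeller's congruence:
q=8, m=13, k=88, j=21
h = (8 + ⌊13×14/5⌋ + 88 + ⌊88/4⌋ + ⌊21/4⌋ - 2×21) mod 7
= (8 + 36 + 88 + 22 + 5 - 42) mod 7
= 117 mod 7 = 5
h=5 → Thursday


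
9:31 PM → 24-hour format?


Input: 9:31 PM
PM: 9 + 12 = 21

21:31


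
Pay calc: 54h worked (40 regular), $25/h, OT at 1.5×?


Regular: 40h × $25 = $1000.00
Overtime: 54 - 40 = 14h
OT pay: 14h × $25 × 1.5 = $525.00
Total = $1000.00 + $525.00 = $1525.00

$1525.00


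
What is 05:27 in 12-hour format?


5:27 AM

Hour: 5
5 < 12 → AM


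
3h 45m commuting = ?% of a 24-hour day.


Time: 225 minutes
Day: 1440 minutes
Percentage = (225/1440) × 100 ≈ 15.6%

15.6%


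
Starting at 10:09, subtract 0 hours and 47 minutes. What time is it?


09:22

Start: 609 minutes from midnight
Subtract: 47 minutes
Remaining: 609 - 47 = 562
Hours: 9, Minutes: 22


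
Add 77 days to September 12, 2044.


November 28, 2044

Start: September 12, 2044
Add 77 days
September 12 → October 1: 30 - 12 + 1 = 19 days (77 - 19 = 58 left)
October 1 → November 1: 31 - 1 + 1 = 31 days (58 - 31 = 27 left)
November 1 + 27 = November 28, 2044


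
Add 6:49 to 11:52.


Start: 712 minutes from midnight
Add: 409 minutes
Total: 1121 minutes
Hours: 1121 ÷ 60 = 18 remainder 41

18:41


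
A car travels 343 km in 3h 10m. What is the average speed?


108.3 km/h

Distance: 343 km
Time: 3h 10m = 190 min = 190/60 = 19/6 hours
Speed = 343 ÷ (19/6) = 343 × 6 / 19 = 2058/19 ≈ 108.3 km/h


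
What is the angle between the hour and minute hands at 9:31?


Hour hand = 9×30 + 31×0.5 = 285.5°
Minute hand = 31×6 = 186°
Difference = |285.5 - 186| = 99.5°

99.5°


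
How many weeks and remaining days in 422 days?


60 weeks 2 days

Weeks: 422 ÷ 7 = 60 remainder 2


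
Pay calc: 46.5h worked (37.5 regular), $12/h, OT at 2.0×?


Regular: 37.5h × $12 = $450.00
Overtime: 46.5 - 37.5 = 9.0h
OT pay: 9.0h × $12 × 2.0 = $216.00
Total = $450.00 + $216.00 = $666.00

$666.00


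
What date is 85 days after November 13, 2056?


February 6, 2057

Start: November 13, 2056
Add 85 days
November 13 → December 1: 30 - 13 + 1 = 18 days (85 - 18 = 67 left)
December 1 → January 1: 31 - 1 + 1 = 31 days (67 - 31 = 36 left)
January 1 → February 1: 31 - 1 + 1 = 31 days (36 - 31 = 5 left)
February 1 + 5 = February 6, 2057


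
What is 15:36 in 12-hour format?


3:36 PM

Hour: 15
15 - 12 = 3 → PM


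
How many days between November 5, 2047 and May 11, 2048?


188 days

From November 5, 2047 to May 11, 2048
Rest of November 2047: 30 - 5 = 25
Full months: December 31, January 31, February 2048 29, March 31, April 30
Days into May 2048: 11
Total = 25 + 31 + 31 + 29 + 31 + 30 + 11 = 188 days


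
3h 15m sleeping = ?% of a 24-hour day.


Time: 195 minutes
Day: 1440 minutes
Percentage = (195/1440) × 100 ≈ 13.5%

13.5%


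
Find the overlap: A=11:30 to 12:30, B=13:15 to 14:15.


0 minutes

Meeting A: 690-750 (in minutes from midnight)
Meeting B: 795-855
Overlap start = max(690, 795) = 795
Overlap end = min(750, 855) = 750
Overlap = max(0, 750 - 795) = 0 min


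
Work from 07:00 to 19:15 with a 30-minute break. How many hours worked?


Total time = (19×60+15) - (7×60+0)
= 1155 - 420 = 735 min
Minus break: 735 - 30 = 705 min
= 11h 45m

11h 45m (705 minutes)


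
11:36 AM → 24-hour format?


Input: 11:36 AM
AM hour stays: 11

11:36


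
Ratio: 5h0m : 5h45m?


Duration 1: 300 minutes
Duration 2: 345 minutes
Ratio = 300:345
GCD = 15
Simplified = 20:23
As a decimal: 20/23 ≈ 0.87

20:23 (0.87)


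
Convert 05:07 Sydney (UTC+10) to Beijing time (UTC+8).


Time difference = UTC+8 - UTC+10 = -2 hours
New hour = (5 -2) mod 24
= 3 mod 24 = 3
Minutes unchanged → 03:07

03:07


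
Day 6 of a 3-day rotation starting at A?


Shifts: A, B, C
Start: A (index 0)
Day 6: (0 + 6 - 1) mod 3
= 5 mod 3
= 2
Index 2 → shift C

Shift C


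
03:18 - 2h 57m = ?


00:21

Start: 198 minutes from midnight
Subtract: 177 minutes
Remaining: 198 - 177 = 21
Hours: 0, Minutes: 21


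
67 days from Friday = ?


Tuesday

Start: Friday (index 4)
(4 + 67) mod 7
= 71 mod 7
= 1
Index 1 → Tuesday


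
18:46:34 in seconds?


Hours: 18 × 3600 = 64800
Minutes: 46 × 60 = 2760
Seconds: 34
Total = 64800 + 2760 + 34 = 67594

67594 seconds


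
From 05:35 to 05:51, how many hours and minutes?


End time in minutes: 5×60 + 51 = 351
Start time in minutes: 5×60 + 35 = 335
Difference = 351 - 335 = 16 minutes
= 0 hours 16 minutes

0h 16m


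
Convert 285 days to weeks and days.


40 weeks 5 days

Weeks: 285 ÷ 7 = 40 remainder 5


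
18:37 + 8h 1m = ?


Start: 1117 minutes from midnight
Add: 481 minutes
Total: 1598 minutes
Hours: 1598 ÷ 60 = 26 remainder 38
26 ≥ 24 → 26 - 24 = 2 (next day)

02:38 (next day)


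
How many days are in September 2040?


Month: September (month 9)
September has 30 days

30 days


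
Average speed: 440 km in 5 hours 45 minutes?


76.5 km/h

Distance: 440 km
Time: 5h 45m = 345 min = 345/60 = 23/4 hours
Speed = 440 ÷ (23/4) = 440 × 4 / 23 = 1760/23 ≈ 76.5 km/h


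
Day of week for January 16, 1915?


Saturday

Zeller's congruence:
q=16, m=13, k=14, j=19
h = (16 + ⌊13×14/5⌋ + 14 + ⌊14/4⌋ + ⌊19/4⌋ - 2×19) mod 7
= (16 + 36 + 14 + 3 + 4 - 38) mod 7
= 35 mod 7 = 0
h=0 → Saturday


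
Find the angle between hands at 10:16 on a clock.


148.0°

Hour hand = 10×30 + 16×0.5 = 308.0°
Minute hand = 16×6 = 96°
Difference = |308.0 - 96| = 212.0°
Since > 180°: 360 - 212.0 = 148.0°


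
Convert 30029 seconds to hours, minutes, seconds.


Hours: 30029 ÷ 3600 = 8 remainder 1229
Minutes: 1229 ÷ 60 = 20 remainder 29
Seconds: 29

8h 20m 29s


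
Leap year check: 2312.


Rules: divisible by 4 AND (not by 100 OR by 400)
2312 ÷ 4 = 578 exactly → divisible by 4
2312 ÷ 100 = 23 remainder 12 → not divisible by 100
Divisible by 4 but not by 100 → leap year

Yes


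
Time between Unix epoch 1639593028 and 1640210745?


Difference = 1640210745 - 1639593028 = 617717 seconds
In hours: 617717 / 3600 ≈ 171.6
In days: 617717 / 86400 ≈ 7.15

617717 seconds (171.6 hours / 7.15 days)


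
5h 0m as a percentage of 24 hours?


0.2083 (20.83%)

Total minutes: 5×60 + 0 = 300
Day = 24×60 = 1440 minutes
Fraction = 300/1440 ≈ 0.2083
As a percentage: 300/1440 × 100 ≈ 20.83%


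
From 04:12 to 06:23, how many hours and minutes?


2h 11m

End time in minutes: 6×60 + 23 = 383
Start time in minutes: 4×60 + 12 = 252
Difference = 383 - 252 = 131 minutes
= 2 hours 11 minutes


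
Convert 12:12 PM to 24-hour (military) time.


12:12

Input: 12:12 PM
12 PM → 12 (noon)


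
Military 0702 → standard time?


Hour: 7
7 < 12 → AM

7:02 AM


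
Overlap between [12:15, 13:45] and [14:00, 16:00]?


0 minutes

Meeting A: 735-825 (in minutes from midnight)
Meeting B: 840-960
Overlap start = max(735, 840) = 840
Overlap end = min(825, 960) = 825
Overlap = max(0, 825 - 840) = 0 min


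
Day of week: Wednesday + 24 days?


Start: Wednesday (index 2)
(2 + 24) mod 7
= 26 mod 7
= 5
Index 5 → Saturday

Saturday


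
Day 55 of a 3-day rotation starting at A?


Shifts: A, B, C
Start: A (index 0)
Day 55: (0 + 55 - 1) mod 3
= 54 mod 3
= 0
Index 0 → shift A

Shift A


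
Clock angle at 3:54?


153.0°

Hour hand = 3×30 + 54×0.5 = 117.0°
Minute hand = 54×6 = 324°
Difference = |117.0 - 324| = 207.0°
Since > 180°: 360 - 207.0 = 153.0°


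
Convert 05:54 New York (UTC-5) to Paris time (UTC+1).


Time difference = UTC+1 - UTC-5 = +6 hours
New hour = (5 + 6) mod 24
= 11 mod 24 = 11
Minutes unchanged → 11:54

11:54


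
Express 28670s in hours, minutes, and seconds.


Hours: 28670 ÷ 3600 = 7 remainder 3470
Minutes: 3470 ÷ 60 = 57 remainder 50
Seconds: 50

7h 57m 50s


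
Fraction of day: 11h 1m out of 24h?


Total minutes: 11×60 + 1 = 661
Day = 24×60 = 1440 minutes
Fraction = 661/1440 ≈ 0.4590
As a percentage: 661/1440 × 100 ≈ 45.90%

0.4590 (45.90%)


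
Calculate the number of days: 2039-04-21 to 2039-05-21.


From April 21, 2039 to May 21, 2039
Rest of April 2039: 30 - 21 = 9
Days into May 2039: 21
Total = 9 + 21 = 30 days

30 days


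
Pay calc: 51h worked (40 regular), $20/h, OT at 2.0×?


Regular: 40h × $20 = $800.00
Overtime: 51 - 40 = 11h
OT pay: 11h × $20 × 2.0 = $440.00
Total = $800.00 + $440.00 = $1240.00

$1240.00


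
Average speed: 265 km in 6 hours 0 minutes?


Distance: 265 km
Time: 6 hours
Speed = 265 / 6 ≈ 44.2 km/h

44.2 km/h


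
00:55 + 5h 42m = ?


06:37

Start: 55 minutes from midnight
Add: 342 minutes
Total: 397 minutes
Hours: 397 ÷ 60 = 6 remainder 37


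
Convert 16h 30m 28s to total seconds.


Hours: 16 × 3600 = 57600
Minutes: 30 × 60 = 1800
Seconds: 28
Total = 57600 + 1800 + 28 = 59428

59428 seconds


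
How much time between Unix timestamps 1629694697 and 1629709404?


14707 seconds (4.1 hours / 0.17 days)

Difference = 1629709404 - 1629694697 = 14707 seconds
In hours: 14707 / 3600 ≈ 4.1
In days: 14707 / 86400 ≈ 0.17


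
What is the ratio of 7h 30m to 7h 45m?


Duration 1: 450 minutes
Duration 2: 465 minutes
Ratio = 450:465
GCD = 15
Simplified = 30:31
As a decimal: 30/31 ≈ 0.97

30:31 (0.97)


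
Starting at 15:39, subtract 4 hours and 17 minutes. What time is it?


11:22

Start: 939 minutes from midnight
Subtract: 257 minutes
Remaining: 939 - 257 = 682
Hours: 11, Minutes: 22


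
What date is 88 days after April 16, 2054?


July 13, 2054

Start: April 16, 2054
Add 88 days
April 16 → May 1: 30 - 16 + 1 = 15 days (88 - 15 = 73 left)
May 1 → June 1: 31 - 1 + 1 = 31 days (73 - 31 = 42 left)
June 1 → July 1: 30 - 1 + 1 = 30 days (42 - 30 = 12 left)
July 1 + 12 = July 13, 2054


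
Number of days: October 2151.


31 days

Month: October (month 10)
October has 31 days


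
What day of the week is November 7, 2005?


Zeller's congruence:
q=7, m=11, k=5, j=20
h = (7 + ⌊13×12/5⌋ + 5 + ⌊5/4⌋ + ⌊20/4⌋ - 2×20) mod 7
= (7 + 31 + 5 + 1 + 5 - 40) mod 7
= 9 mod 7 = 2
h=2 → Monday

Monday


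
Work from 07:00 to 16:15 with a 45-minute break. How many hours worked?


8h 30m (510 minutes)

Total time = (16×60+15) - (7×60+0)
= 975 - 420 = 555 min
Minus break: 555 - 45 = 510 min
= 8h 30m


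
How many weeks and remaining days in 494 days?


70 weeks 4 days

Weeks: 494 ÷ 7 = 70 remainder 4


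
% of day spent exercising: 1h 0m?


Time: 60 minutes
Day: 1440 minutes
Percentage = (60/1440) × 100 ≈ 4.2%

4.2%


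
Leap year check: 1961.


Rules: divisible by 4 AND (not by 100 OR by 400)
1961 ÷ 4 = 490 remainder 1 → not divisible by 4
Not divisible by 4 → not a leap year

No


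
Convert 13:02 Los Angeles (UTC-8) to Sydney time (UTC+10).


07:02 (next day)

Time difference = UTC+10 - UTC-8 = +18 hours
New hour = (13 + 18) mod 24
= 31 mod 24 = 7
Minutes unchanged → 07:02; 31 ≥ 24 → next day


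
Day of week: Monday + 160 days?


Sunday

Start: Monday (index 0)
(0 + 160) mod 7
= 160 mod 7
= 6
Index 6 → Sunday


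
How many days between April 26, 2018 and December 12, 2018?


From April 26, 2018 to December 12, 2018
Rest of April 2018: 30 - 26 = 4
Full months: May 31, June 30, July 31, August 31, September 30, October 31, November 30
Days into December 2018: 12
Total = 4 + 31 + 30 + 31 + 31 + 30 + 31 + 30 + 12 = 230 days

230 days


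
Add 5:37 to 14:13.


Start: 853 minutes from midnight
Add: 337 minutes
Total: 1190 minutes
Hours: 1190 ÷ 60 = 19 remainder 50

19:50


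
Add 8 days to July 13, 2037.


Start: July 13, 2037
Add 8 days
July 13 + 8 = July 21, 2037

July 21, 2037


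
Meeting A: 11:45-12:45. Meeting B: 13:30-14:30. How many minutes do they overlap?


0 minutes

Meeting A: 705-765 (in minutes from midnight)
Meeting B: 810-870
Overlap start = max(705, 810) = 810
Overlap end = min(765, 870) = 765
Overlap = max(0, 765 - 810) = 0 min


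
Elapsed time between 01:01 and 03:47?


2h 46m

End time in minutes: 3×60 + 47 = 227
Start time in minutes: 1×60 + 1 = 61
Difference = 227 - 61 = 166 minutes
= 2 hours 46 minutes


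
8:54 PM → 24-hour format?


Input: 8:54 PM
PM: 8 + 12 = 20

20:54


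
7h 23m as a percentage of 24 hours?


Total minutes: 7×60 + 23 = 443
Day = 24×60 = 1440 minutes
Fraction = 443/1440 ≈ 0.3076
As a percentage: 443/1440 × 100 ≈ 30.76%

0.3076 (30.76%)


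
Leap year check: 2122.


No

Rules: divisible by 4 AND (not by 100 OR by 400)
2122 ÷ 4 = 530 remainder 2 → not divisible by 4
Not divisible by 4 → not a leap year


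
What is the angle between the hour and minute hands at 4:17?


26.5°

Hour hand = 4×30 + 17×0.5 = 128.5°
Minute hand = 17×6 = 102°
Difference = |128.5 - 102| = 26.5°


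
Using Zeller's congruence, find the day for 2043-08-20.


Zeller's congruence:
q=20, m=8, k=43, j=20
h = (20 + ⌊13×9/5⌋ + 43 + ⌊43/4⌋ + ⌊20/4⌋ - 2×20) mod 7
= (20 + 23 + 43 + 10 + 5 - 40) mod 7
= 61 mod 7 = 5
h=5 → Thursday

Thursday


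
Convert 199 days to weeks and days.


28 weeks 3 days

Weeks: 199 ÷ 7 = 28 remainder 3


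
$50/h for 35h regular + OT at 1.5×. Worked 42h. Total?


$2275.00

Regular: 35h × $50 = $1750.00
Overtime: 42 - 35 = 7h
OT pay: 7h × $50 × 1.5 = $525.00
Total = $1750.00 + $525.00 = $2275.00


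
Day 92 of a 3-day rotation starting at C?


Shifts: A, B, C
Start: C (index 2)
Day 92: (2 + 92 - 1) mod 3
= 93 mod 3
= 0
Index 0 → shift A

Shift A


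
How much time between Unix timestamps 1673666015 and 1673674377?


8362 seconds (2.3 hours / 0.10 days)

Difference = 1673674377 - 1673666015 = 8362 seconds
In hours: 8362 / 3600 ≈ 2.3
In days: 8362 / 86400 ≈ 0.10


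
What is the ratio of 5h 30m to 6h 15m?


Duration 1: 330 minutes
Duration 2: 375 minutes
Ratio = 330:375
GCD = 15
Simplified = 22:25
As a decimal: 22/25 = 0.88

22:25 (0.88)


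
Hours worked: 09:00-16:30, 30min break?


7h 0m (420 minutes)

Total time = (16×60+30) - (9×60+0)
= 990 - 540 = 450 min
Minus break: 450 - 30 = 420 min
= 7h 0m


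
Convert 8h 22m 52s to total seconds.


30172 seconds

Hours: 8 × 3600 = 28800
Minutes: 22 × 60 = 1320
Seconds: 52
Total = 28800 + 1320 + 52 = 30172


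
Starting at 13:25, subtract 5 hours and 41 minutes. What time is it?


07:44

Start: 805 minutes from midnight
Subtract: 341 minutes
Remaining: 805 - 341 = 464
Hours: 7, Minutes: 44


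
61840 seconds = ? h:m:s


17h 10m 40s

Hours: 61840 ÷ 3600 = 17 remainder 640
Minutes: 640 ÷ 60 = 10 remainder 40
Seconds: 40


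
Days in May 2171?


31 days

Month: May (month 5)
May has 31 days


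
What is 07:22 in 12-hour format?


7:22 AM

Hour: 7
7 < 12 → AM


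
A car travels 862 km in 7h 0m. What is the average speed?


Distance: 862 km
Time: 7 hours
Speed = 862 / 7 ≈ 123.1 km/h

123.1 km/h


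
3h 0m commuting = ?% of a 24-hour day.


12.5%

Time: 180 minutes
Day: 1440 minutes
Percentage = (180/1440) × 100 = 12.5%


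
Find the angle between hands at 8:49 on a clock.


Hour hand = 8×30 + 49×0.5 = 264.5°
Minute hand = 49×6 = 294°
Difference = |264.5 - 294| = 29.5°

29.5°


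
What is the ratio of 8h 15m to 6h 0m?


11:8 (1.38)

Duration 1: 495 minutes
Duration 2: 360 minutes
Ratio = 495:360
GCD = 45
Simplified = 11:8
As a decimal: 11/8 ≈ 1.38


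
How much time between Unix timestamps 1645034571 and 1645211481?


176910 seconds (49.1 hours / 2.05 days)

Difference = 1645211481 - 1645034571 = 176910 seconds
In hours: 176910 / 3600 ≈ 49.1
In days: 176910 / 86400 ≈ 2.05


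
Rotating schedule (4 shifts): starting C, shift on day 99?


Shifts: A, B, C, D
Start: C (index 2)
Day 99: (2 + 99 - 1) mod 4
= 100 mod 4
= 0
Index 0 → shift A

Shift A


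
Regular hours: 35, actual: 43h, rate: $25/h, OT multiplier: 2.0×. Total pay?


$1275.00

Regular: 35h × $25 = $875.00
Overtime: 43 - 35 = 8h
OT pay: 8h × $25 × 2.0 = $400.00
Total = $875.00 + $400.00 = $1275.00


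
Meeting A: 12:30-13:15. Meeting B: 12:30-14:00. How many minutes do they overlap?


Meeting A: 750-795 (in minutes from midnight)
Meeting B: 750-840
Overlap start = max(750, 750) = 750
Overlap end = min(795, 840) = 795
Overlap = max(0, 795 - 750) = 45 min

45 minutes


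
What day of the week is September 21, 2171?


Saturday

Zeller's congruence:
q=21, m=9, k=71, j=21
h = (21 + ⌊13×10/5⌋ + 71 + ⌊71/4⌋ + ⌊21/4⌋ - 2×21) mod 7
= (21 + 26 + 71 + 17 + 5 - 42) mod 7
= 98 mod 7 = 0
h=0 → Saturday


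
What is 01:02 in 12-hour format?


Hour: 1
1 < 12 → AM

1:02 AM


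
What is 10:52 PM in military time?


Input: 10:52 PM
PM: 10 + 12 = 22

22:52


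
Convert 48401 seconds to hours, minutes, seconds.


Hours: 48401 ÷ 3600 = 13 remainder 1601
Minutes: 1601 ÷ 60 = 26 remainder 41
Seconds: 41

13h 26m 41s


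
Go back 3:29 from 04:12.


Start: 252 minutes from midnight
Subtract: 209 minutes
Remaining: 252 - 209 = 43
Hours: 0, Minutes: 43

00:43


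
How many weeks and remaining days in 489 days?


Weeks: 489 ÷ 7 = 69 remainder 6

69 weeks 6 days


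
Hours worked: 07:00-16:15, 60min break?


8h 15m (495 minutes)

Total time = (16×60+15) - (7×60+0)
= 975 - 420 = 555 min
Minus break: 555 - 60 = 495 min
= 8h 15m


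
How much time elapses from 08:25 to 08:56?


End time in minutes: 8×60 + 56 = 536
Start time in minutes: 8×60 + 25 = 505
Difference = 536 - 505 = 31 minutes
= 0 hours 31 minutes

0h 31m


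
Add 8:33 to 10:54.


Start: 654 minutes from midnight
Add: 513 minutes
Total: 1167 minutes
Hours: 1167 ÷ 60 = 19 remainder 27

19:27


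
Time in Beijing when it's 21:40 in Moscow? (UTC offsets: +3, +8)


Time difference = UTC+8 - UTC+3 = +5 hours
New hour = (21 + 5) mod 24
= 26 mod 24 = 2
Minutes unchanged → 02:40; 26 ≥ 24 → next day

02:40 (next day)


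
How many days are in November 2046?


Month: November (month 11)
November has 30 days

30 days


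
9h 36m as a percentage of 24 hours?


0.4000 (40.00%)

Total minutes: 9×60 + 36 = 576
Day = 24×60 = 1440 minutes
Fraction = 576/1440 = 0.4000
As a percentage: 576/1440 × 100 = 40.00%


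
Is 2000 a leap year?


Rules: divisible by 4 AND (not by 100 OR by 400)
2000 ÷ 4 = 500 exactly → divisible by 4
2000 ÷ 100 = 20 exactly → divisible by 100
2000 ÷ 400 = 5 exactly → divisible by 400
Divisible by 400 → leap year

Yes


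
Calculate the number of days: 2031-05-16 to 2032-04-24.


344 days

From May 16, 2031 to April 24, 2032
Rest of May 2031: 31 - 16 = 15
Full months: June 30, July 31, August 31, September 30, October 31, November 30, December 31, January 31, February 2032 29, March 31
Days into April 2032: 24
Total = 15 + 30 + 31 + 31 + 30 + 31 + 30 + 31 + 31 + 29 + 31 + 24 = 344 days


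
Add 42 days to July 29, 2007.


Start: July 29, 2007
Add 42 days
July 29 → August 1: 31 - 29 + 1 = 3 days (42 - 3 = 39 left)
August 1 → September 1: 31 - 1 + 1 = 31 days (39 - 31 = 8 left)
September 1 + 8 = September 9, 2007

September 9, 2007


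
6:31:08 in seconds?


Hours: 6 × 3600 = 21600
Minutes: 31 × 60 = 1860
Seconds: 8
Total = 21600 + 1860 + 8 = 23468

23468 seconds


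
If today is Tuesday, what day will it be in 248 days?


Start: Tuesday (index 1)
(1 + 248) mod 7
= 249 mod 7
= 4
Index 4 → Friday

Friday


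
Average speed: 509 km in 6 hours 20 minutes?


80.4 km/h

Distance: 509 km
Time: 6h 20m = 380 min = 380/60 = 19/3 hours
Speed = 509 ÷ (19/3) = 509 × 3 / 19 = 1527/19 ≈ 80.4 km/h


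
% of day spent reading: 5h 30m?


22.9%

Time: 330 minutes
Day: 1440 minutes
Percentage = (330/1440) × 100 ≈ 22.9%


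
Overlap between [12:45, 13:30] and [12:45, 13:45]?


45 minutes

Meeting A: 765-810 (in minutes from midnight)
Meeting B: 765-825
Overlap start = max(765, 765) = 765
Overlap end = min(810, 825) = 810
Overlap = max(0, 810 - 765) = 45 min


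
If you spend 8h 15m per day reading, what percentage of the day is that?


34.4%

Time: 495 minutes
Day: 1440 minutes
Percentage = (495/1440) × 100 ≈ 34.4%


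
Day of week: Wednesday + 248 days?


Start: Wednesday (index 2)
(2 + 248) mod 7
= 250 mod 7
= 5
Index 5 → Saturday

Saturday
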